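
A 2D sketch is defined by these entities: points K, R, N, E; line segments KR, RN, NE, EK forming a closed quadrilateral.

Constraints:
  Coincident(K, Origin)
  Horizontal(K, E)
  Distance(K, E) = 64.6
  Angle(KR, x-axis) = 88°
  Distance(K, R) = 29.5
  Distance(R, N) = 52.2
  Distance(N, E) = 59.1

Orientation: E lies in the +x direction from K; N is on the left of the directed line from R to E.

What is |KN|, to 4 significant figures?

72.50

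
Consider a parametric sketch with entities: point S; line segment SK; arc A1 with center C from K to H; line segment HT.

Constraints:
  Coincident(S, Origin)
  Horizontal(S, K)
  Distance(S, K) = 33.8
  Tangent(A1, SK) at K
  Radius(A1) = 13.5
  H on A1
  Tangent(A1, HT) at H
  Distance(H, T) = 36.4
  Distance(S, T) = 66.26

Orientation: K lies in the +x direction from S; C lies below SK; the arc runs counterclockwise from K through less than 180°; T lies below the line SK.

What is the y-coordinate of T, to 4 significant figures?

-51.52

Checks: S.y = 0.00, K.y = 0.00 ✓; ∠(CK, KS) = 90.00° ✓; |CH| = 13.50 ✓; ∠(CH, HT) = 90.00° ✓; |HT| = 36.40 ✓; |ST| = 66.26 ✓.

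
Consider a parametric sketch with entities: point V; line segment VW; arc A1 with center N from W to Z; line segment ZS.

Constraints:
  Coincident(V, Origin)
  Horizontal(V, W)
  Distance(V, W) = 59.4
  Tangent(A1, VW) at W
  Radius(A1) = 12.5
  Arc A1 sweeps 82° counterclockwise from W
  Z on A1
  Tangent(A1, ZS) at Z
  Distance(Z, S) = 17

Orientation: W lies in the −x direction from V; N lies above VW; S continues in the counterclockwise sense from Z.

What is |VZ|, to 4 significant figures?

48.24

V is at the origin; V and W share the same y with |VW| = 59.4 and W on the −x side, so W = (-59.40, 0.000). The tangent condition forces NW to be normal to VW, so N = W + (0, 12.5) = (-59.40, 12.50). On A1, W sits at bearing -90° from N; an 82° counterclockwise sweep puts Z at bearing -8°, so Z = N + 12.5·(cos -8°, sin -8°) = (-47.02, 10.76). Then |VZ| = |Z − V| = 48.24.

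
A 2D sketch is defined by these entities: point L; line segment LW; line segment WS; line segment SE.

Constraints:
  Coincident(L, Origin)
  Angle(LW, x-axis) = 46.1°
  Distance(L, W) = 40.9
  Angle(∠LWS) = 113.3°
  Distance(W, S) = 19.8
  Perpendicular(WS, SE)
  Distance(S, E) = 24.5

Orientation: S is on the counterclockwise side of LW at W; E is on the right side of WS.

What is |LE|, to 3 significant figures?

71.7

L is at the origin; LW runs at 46.1° with length 40.9, so W = 40.9·(cos 46.1°, sin 46.1°) = (28.4, 29.5). ∠LWS = 113.3°, so WS runs at 46.1° + (180° − 113.3°) = 113° from the x-axis; with |WS| = 19.8, S = W + 19.8·(cos 113°, sin 113°) = (20.7, 47.7). WS is perpendicular to SE; with |SE| = 24.5 on the right of WS, E = S + 24.5·(0.922, 0.388) = (43.3, 57.2). Then |LE| = |E − L| = 71.7.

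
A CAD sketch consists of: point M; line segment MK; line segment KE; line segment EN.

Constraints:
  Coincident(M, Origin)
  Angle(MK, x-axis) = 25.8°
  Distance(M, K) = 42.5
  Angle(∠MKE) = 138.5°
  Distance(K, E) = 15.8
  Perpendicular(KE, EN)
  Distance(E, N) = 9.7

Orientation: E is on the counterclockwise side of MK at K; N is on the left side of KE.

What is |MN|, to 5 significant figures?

51.083

M is at the origin; MK runs at 25.8° with length 42.5, so K = 42.5·(cos 25.8°, sin 25.8°) = (38.264, 18.497). ∠MKE = 138.5°, so KE runs at 25.8° + (180° − 138.5°) = 67.300° from the x-axis; with |KE| = 15.8, E = K + 15.8·(cos 67.300°, sin 67.300°) = (44.361, 33.073). The perpendicularity gives EN at right angles to KE; with |EN| = 9.7 on the left of KE, N = E + 9.7·(-0.92254, 0.38591) = (35.412, 36.817). Then |MN| = |N − M| = 51.083.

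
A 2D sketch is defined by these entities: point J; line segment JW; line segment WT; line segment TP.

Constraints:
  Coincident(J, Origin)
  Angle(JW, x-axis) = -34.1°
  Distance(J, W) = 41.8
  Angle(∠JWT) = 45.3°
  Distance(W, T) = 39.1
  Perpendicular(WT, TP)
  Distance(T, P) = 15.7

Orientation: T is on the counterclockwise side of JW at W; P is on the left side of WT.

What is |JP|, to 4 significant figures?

17.04

J is at the origin; JW runs at -34.1° with length 41.8, so W = 41.8·(cos -34.1°, sin -34.1°) = (34.61, -23.43). ∠JWT = 45.3°, so WT runs at -34.1° + (180° − 45.3°) = 100.6° from the x-axis; with |WT| = 39.1, T = W + 39.1·(cos 100.6°, sin 100.6°) = (27.42, 15.00). WT ⟂ TP; with |TP| = 15.7 on the left of WT, P = T + 15.7·(-0.9829, -0.1840) = (11.99, 12.11). Then |JP| = |P − J| = 17.04.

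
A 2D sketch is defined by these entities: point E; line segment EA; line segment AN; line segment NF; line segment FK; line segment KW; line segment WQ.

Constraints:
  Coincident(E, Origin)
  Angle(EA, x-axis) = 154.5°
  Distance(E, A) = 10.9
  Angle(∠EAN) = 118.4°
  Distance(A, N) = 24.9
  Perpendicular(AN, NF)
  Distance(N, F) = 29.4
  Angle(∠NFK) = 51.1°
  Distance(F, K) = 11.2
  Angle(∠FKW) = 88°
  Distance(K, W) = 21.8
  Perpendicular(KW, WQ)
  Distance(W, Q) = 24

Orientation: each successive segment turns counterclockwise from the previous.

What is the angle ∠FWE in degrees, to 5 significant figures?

70.776°

E is at the origin; EA runs at 154.5° with length 10.9, so A = (-9.8382, 4.6926). ∠EAN = 118.4° gives AN at -143.90° from the x-axis; with |AN| = 24.9, N = (-29.957, -9.9784). AN is perpendicular to NF, so NF runs at -53.900°; with |NF| = 29.4, F = (-12.635, -33.733). ∠NFK = 51.1° gives FK at 75.000° from the x-axis; with |FK| = 11.2, K = (-9.7360, -22.915). ∠FKW = 88.0° gives KW at 167.00° from the x-axis; with |KW| = 21.8, W = (-30.977, -18.011). Then cos ∠FWE = WF·WE / (|WF||WE|), giving 70.776°.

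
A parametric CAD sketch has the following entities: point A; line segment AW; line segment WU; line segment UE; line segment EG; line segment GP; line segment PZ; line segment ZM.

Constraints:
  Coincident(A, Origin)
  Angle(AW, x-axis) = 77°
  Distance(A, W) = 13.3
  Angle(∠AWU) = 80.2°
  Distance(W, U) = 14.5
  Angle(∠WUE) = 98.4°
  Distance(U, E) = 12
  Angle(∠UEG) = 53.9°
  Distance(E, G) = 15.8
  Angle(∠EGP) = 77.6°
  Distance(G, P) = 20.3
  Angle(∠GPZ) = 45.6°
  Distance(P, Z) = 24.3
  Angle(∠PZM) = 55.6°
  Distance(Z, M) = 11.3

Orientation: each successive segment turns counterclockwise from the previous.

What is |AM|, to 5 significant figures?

7.7024

∠GPZ = 45.6° gives PZ at -98.700° from the x-axis; with |PZ| = 24.3, Z = (-15.385, 0.77898). ∠PZM = 55.6° gives ZM at 25.700° from the x-axis; with |ZM| = 11.3, M = (-5.2031, 5.6793). Then |AM| = |M − A| = 7.7024.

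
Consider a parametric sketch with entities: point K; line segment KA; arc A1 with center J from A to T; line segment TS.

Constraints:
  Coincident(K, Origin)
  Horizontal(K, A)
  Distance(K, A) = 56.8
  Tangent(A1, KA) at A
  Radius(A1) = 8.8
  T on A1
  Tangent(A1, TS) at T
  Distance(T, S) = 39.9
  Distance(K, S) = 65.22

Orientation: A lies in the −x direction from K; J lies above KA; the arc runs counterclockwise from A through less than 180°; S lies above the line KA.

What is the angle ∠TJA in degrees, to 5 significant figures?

84.819°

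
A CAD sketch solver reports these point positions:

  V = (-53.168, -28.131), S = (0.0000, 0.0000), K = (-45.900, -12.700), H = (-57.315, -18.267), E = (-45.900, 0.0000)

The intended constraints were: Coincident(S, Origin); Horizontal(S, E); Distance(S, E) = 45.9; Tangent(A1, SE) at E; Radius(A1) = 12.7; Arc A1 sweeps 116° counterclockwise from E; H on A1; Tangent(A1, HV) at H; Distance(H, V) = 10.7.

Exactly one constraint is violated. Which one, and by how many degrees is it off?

Tangent(A1, HV) at H — off by 3.20°.

S = (0.00, 0.00) ✓; S.y = 0.00, E.y = 0.00 ✓; |SE| = 45.90 ✓; ∠(KE, ES) = 90.00° ✓; |KE| = 12.70 ✓; bearing(K→H) − bearing(K→E) = 116.0° ✓; |KH| = 12.70 ✓; ∠(KH, HV) = 93.20° ✗; |HV| = 10.70 ✓.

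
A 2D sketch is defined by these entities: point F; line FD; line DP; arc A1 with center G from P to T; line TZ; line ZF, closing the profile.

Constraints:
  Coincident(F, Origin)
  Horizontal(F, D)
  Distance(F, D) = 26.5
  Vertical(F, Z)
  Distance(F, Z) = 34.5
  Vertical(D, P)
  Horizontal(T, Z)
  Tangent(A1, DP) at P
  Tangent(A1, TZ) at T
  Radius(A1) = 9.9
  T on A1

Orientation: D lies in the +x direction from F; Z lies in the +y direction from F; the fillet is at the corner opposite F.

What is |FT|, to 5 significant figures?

38.286

The virtual corner opposite F is at (26.500, 34.500). Since A1 is tangent to DP there, GP ⟂ DP and the tangent condition forces GT to be normal to TZ, with radius 9.9, so the center G sits 9.9 in from both sides at G = (16.600, 24.600). That places the tangent points at P = (26.500, 24.600) on DP and T = (16.600, 34.500) on TZ. Then |FT| = |T − F| = 38.286.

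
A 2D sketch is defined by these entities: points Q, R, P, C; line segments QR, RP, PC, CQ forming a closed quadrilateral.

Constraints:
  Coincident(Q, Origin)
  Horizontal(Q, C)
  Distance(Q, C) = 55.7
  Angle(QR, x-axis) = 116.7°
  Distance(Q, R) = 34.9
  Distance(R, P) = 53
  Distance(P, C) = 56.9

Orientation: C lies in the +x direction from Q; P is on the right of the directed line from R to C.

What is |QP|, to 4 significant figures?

18.89

Checks: |RP| = 53.00 ✓; |PC| = 56.90 ✓.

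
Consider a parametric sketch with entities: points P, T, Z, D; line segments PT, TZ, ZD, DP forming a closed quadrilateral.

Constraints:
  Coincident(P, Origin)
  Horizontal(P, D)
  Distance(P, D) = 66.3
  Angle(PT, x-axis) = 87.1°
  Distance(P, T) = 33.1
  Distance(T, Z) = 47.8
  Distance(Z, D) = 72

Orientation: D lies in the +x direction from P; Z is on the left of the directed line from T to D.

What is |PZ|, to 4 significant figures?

75.17

Checks: |TZ| = 47.80 ✓; |ZD| = 72.00 ✓.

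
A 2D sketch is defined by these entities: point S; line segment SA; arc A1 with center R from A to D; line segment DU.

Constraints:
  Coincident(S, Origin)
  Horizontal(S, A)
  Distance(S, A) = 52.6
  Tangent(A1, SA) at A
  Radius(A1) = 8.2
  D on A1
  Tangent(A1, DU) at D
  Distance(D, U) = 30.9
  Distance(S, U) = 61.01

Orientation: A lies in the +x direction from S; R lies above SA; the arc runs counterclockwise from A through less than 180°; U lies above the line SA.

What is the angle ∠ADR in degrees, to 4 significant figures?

32.01°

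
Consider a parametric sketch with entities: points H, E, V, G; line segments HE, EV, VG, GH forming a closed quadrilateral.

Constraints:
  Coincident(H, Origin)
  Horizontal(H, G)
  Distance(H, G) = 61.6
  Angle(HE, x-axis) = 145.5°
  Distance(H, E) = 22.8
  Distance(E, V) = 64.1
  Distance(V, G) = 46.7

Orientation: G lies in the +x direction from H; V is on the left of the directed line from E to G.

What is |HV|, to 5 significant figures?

56.399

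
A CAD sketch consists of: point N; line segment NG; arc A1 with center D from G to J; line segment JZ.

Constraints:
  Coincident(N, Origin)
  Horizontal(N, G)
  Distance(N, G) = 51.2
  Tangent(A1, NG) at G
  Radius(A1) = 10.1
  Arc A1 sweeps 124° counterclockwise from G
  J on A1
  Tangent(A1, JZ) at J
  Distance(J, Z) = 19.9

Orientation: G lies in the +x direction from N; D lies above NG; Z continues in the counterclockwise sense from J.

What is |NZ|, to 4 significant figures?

58.20

N is at the origin; NG is horizontal with |NG| = 51.2 and G on the +x side, so G = (51.20, 0.000). Tangency of A1 to NG means the radius DG is perpendicular to NG, so D = G + (0, 10.1) = (51.20, 10.10). On A1, G sits at bearing -90° from D; a 124° counterclockwise sweep puts J at bearing 34°, so J = D + 10.1·(cos 34°, sin 34°) = (59.57, 15.75). A1 meets JZ tangentially, so DJ is at right angles to JZ, so JZ runs along (−sin 34°, cos 34°); with |JZ| = 19.9, Z = (48.45, 32.25). Then |NZ| = |Z − N| = 58.20.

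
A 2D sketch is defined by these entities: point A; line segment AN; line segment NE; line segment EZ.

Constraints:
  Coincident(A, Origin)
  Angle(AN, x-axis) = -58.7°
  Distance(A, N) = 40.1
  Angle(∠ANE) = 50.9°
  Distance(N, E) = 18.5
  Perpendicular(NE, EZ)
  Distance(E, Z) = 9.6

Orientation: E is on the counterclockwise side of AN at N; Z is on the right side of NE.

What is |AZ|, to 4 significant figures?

41.28

∠ANE = 50.9°, so NE runs at -58.7° + (180° − 50.9°) = 70.40° from the x-axis; with |NE| = 18.5, E = N + 18.5·(cos 70.40°, sin 70.40°) = (27.04, -16.84). NE is perpendicular to EZ; with |EZ| = 9.6 on the right of NE, Z = E + 9.6·(0.9421, -0.3355) = (36.08, -20.06). Then |AZ| = |Z − A| = 41.28.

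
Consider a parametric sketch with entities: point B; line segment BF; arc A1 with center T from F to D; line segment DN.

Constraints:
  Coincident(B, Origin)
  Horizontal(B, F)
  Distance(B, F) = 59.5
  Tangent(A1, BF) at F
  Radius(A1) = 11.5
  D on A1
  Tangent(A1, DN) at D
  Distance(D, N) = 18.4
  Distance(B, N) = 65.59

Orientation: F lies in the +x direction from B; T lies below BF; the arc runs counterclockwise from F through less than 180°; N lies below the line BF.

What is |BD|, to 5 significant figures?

51.668

Checks: |BF| = 59.50 ✓; |TD| = 11.50 ✓; ∠(TD, DN) = 90.00° ✓; |DN| = 18.40 ✓; |BN| = 65.59 ✓.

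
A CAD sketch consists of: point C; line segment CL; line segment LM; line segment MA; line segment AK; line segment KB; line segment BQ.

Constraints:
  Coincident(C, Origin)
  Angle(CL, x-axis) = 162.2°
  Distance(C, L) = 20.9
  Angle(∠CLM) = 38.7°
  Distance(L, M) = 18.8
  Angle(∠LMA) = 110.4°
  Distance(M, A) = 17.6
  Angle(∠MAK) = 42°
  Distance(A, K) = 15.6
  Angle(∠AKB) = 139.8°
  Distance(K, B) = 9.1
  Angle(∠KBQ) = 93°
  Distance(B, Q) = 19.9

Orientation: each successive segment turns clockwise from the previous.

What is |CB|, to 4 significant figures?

14.97

C is at the origin; CL runs at 162.2° with length 20.9, so L = (-19.90, 6.389). ∠CLM = 38.7° gives LM at 20.90° from the x-axis; with |LM| = 18.8, M = (-2.336, 13.10). ∠LMA = 110.4° gives MA at -48.70° from the x-axis; with |MA| = 17.6, A = (9.280, -0.1265). ∠MAK = 42.0° gives AK at 173.3° from the x-axis; with |AK| = 15.6, K = (-6.214, 1.694). ∠AKB = 139.8° gives KB at 133.1° from the x-axis; with |KB| = 9.1, B = (-12.43, 8.338). Then |CB| = |B − C| = 14.97.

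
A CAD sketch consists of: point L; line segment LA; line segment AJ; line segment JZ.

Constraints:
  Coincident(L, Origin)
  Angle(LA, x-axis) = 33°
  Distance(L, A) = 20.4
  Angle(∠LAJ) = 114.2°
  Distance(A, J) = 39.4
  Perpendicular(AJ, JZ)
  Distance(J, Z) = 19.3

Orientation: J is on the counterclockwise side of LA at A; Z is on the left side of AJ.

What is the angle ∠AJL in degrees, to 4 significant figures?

21.28°

L is at the origin; LA runs at 33.0° with length 20.4, so A = 20.4·(cos 33.0°, sin 33.0°) = (17.11, 11.11). ∠LAJ = 114.2°, so AJ runs at 33.0° + (180° − 114.2°) = 98.80° from the x-axis; with |AJ| = 39.4, J = A + 39.4·(cos 98.80°, sin 98.80°) = (11.08, 50.05). Then cos ∠AJL = JA·JL / (|JA||JL|), giving 21.28°.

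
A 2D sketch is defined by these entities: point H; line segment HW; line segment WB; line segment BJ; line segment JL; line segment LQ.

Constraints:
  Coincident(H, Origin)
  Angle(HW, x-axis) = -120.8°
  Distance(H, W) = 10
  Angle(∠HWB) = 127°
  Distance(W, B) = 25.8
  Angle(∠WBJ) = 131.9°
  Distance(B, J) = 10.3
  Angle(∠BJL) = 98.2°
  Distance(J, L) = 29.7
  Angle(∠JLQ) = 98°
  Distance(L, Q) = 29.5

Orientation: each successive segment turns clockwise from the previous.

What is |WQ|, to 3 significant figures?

18.7

∠BJL = 98.2° gives JL at 56.3° from the x-axis; with |JL| = 29.7, L = (-22.0, 20.2). ∠JLQ = 98.0° gives LQ at -25.7° from the x-axis; with |LQ| = 29.5, Q = (4.62, 7.42). Then |WQ| = |Q − W| = 18.7.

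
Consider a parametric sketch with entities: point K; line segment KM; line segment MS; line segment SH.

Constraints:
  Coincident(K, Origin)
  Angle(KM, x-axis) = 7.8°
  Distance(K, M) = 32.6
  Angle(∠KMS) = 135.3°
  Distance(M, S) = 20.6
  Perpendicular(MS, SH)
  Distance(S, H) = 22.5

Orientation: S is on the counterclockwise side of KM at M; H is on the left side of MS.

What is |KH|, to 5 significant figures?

43.774

K is at the origin; KM runs at 7.8° with length 32.6, so M = 32.6·(cos 7.8°, sin 7.8°) = (32.298, 4.4243). ∠KMS = 135.3°, so MS runs at 7.8° + (180° − 135.3°) = 52.500° from the x-axis; with |MS| = 20.6, S = M + 20.6·(cos 52.500°, sin 52.500°) = (44.839, 20.767). MS ⟂ SH; with |SH| = 22.5 on the left of MS, H = S + 22.5·(-0.79335, 0.60876) = (26.988, 34.465). Then |KH| = |H − K| = 43.774.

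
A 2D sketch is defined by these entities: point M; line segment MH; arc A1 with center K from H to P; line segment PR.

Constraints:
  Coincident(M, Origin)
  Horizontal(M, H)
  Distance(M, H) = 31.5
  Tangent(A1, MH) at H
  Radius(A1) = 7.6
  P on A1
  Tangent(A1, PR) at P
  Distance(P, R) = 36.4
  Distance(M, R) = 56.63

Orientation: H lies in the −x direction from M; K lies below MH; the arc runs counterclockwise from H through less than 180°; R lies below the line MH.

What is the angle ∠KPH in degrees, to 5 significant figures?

41.691°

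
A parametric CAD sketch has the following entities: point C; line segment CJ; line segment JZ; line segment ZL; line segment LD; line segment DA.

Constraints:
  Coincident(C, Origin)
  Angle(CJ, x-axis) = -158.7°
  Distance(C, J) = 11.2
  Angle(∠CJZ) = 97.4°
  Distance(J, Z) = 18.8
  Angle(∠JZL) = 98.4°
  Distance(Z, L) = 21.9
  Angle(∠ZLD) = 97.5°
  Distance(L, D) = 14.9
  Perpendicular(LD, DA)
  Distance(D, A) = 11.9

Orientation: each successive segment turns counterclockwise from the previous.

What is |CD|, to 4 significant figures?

17.24

C is at the origin; CJ runs at -158.7° with length 11.2, so J = (-10.43, -4.068). ∠CJZ = 97.4° gives JZ at -76.10° from the x-axis; with |JZ| = 18.8, Z = (-5.919, -22.32). ∠JZL = 98.4° gives ZL at 5.500° from the x-axis; with |ZL| = 21.9, L = (15.88, -20.22). ∠ZLD = 97.5° gives LD at 88.00° from the x-axis; with |LD| = 14.9, D = (16.40, -5.328). Then |CD| = |D − C| = 17.24.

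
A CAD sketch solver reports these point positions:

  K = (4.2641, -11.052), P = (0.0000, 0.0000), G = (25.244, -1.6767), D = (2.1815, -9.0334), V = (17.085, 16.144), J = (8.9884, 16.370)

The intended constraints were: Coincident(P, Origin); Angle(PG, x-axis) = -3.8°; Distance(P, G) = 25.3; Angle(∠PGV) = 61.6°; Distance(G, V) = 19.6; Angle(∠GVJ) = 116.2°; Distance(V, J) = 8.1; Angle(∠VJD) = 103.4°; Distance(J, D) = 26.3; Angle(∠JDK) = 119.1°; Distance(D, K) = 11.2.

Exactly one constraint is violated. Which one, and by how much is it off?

Distance(D, K) = 11.2 — off by 8.30.

P = (0.00, 0.00) ✓; PG at -3.800° ✓; |PG| = 25.30 ✓; ∠PGV = 61.60° ✓; |GV| = 19.60 ✓; ∠GVJ = 116.2° ✓; |VJ| = 8.100 ✓; ∠VJD = 103.4° ✓; |JD| = 26.30 ✓; ∠JDK = 119.1° ✓; |DK| = 2.900 ✗.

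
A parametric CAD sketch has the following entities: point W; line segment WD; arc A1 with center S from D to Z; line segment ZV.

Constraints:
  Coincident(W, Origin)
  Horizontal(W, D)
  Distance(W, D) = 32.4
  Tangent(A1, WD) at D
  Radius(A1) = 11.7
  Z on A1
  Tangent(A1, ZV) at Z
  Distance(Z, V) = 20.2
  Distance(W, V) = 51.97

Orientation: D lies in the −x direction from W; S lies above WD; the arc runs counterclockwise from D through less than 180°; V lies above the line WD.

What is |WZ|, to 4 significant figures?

31.79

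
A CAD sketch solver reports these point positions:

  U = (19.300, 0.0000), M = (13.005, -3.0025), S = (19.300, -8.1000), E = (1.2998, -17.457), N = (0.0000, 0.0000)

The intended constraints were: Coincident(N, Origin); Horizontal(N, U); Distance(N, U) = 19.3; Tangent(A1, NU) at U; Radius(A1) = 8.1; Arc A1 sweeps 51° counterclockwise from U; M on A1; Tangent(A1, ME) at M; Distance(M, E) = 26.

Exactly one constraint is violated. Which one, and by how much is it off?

Distance(M, E) = 26 — off by 7.40.

N = (0.00, 0.00) ✓; N.y = 0.00, U.y = 0.00 ✓; |NU| = 19.30 ✓; ∠(SU, UN) = 90.00° ✓; |SU| = 8.100 ✓; bearing(S→M) − bearing(S→U) = 51.00° ✓; |SM| = 8.100 ✓; ∠(SM, ME) = 90.00° ✓; |ME| = 18.60 ✗.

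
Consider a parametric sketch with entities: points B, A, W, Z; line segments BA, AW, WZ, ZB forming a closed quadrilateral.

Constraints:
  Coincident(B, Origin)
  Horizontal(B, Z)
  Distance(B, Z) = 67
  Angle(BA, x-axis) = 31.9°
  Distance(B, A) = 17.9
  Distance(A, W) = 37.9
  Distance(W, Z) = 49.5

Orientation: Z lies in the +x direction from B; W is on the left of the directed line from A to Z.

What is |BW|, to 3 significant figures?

54.9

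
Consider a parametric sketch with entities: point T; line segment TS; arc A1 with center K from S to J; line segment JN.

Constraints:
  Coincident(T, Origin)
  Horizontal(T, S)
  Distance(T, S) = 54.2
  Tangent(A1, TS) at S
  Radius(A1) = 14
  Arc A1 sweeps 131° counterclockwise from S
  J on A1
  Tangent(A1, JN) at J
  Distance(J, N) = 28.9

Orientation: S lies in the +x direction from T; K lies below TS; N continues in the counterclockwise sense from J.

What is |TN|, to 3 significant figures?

77.1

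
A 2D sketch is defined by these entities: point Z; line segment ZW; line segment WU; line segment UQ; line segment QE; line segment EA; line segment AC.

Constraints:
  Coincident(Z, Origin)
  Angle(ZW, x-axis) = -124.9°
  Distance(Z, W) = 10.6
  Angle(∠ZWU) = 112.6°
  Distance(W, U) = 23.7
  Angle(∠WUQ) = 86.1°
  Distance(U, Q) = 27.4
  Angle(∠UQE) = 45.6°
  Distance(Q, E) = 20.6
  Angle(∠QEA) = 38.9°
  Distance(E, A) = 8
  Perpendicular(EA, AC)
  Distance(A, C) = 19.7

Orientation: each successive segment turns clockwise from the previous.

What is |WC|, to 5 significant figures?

35.117

∠QEA = 38.9° gives EA at 158.30° from the x-axis; with |EA| = 8.0, A = (-18.897, 7.6782). EA is perpendicular to AC, so AC runs at 68.300°; with |AC| = 19.7, C = (-11.613, 25.982). Then |WC| = |C − W| = 35.117.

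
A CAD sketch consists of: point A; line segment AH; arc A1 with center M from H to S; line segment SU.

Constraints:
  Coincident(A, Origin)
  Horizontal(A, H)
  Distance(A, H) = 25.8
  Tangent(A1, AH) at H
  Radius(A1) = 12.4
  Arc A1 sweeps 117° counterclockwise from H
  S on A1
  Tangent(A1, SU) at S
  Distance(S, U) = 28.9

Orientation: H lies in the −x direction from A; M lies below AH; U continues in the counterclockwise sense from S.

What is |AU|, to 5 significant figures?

49.796

On A1, H sits at bearing 90° from M; a 117° counterclockwise sweep puts S at bearing 207°, so S = M + 12.4·(cos 207°, sin 207°) = (-36.848, -18.029). Tangency of A1 to SU means the radius MS is perpendicular to SU, so SU runs along (−sin 207°, cos 207°); with |SU| = 28.9, U = (-23.728, -43.780). Then |AU| = |U − A| = 49.796.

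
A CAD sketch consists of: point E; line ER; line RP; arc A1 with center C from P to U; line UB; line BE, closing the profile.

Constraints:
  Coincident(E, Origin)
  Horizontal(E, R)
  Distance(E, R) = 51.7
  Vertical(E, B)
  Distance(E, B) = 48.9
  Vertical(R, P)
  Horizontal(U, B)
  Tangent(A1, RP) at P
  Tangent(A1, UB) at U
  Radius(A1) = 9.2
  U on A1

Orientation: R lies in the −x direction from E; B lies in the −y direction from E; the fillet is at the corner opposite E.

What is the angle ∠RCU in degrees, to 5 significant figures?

166.95°

E is at the origin; E and R share the same y with |ER| = 51.7 and R on the −x side, so R = (-51.700, 0.0000). E and B share the same x with |EB| = 48.9 and B on the −y side, so B = (0.0000, -48.900). The virtual corner opposite E is at (-51.700, -48.900). A1 meets RP tangentially, so CP is at right angles to RP and since A1 is tangent to UB there, CU ⟂ UB, with radius 9.2, so the center C sits 9.2 in from both sides at C = (-42.500, -39.700). That places the tangent points at P = (-51.700, -39.700) on RP and U = (-42.500, -48.900) on UB. Then cos ∠RCU = CR·CU / (|CR||CU|), giving 166.95°.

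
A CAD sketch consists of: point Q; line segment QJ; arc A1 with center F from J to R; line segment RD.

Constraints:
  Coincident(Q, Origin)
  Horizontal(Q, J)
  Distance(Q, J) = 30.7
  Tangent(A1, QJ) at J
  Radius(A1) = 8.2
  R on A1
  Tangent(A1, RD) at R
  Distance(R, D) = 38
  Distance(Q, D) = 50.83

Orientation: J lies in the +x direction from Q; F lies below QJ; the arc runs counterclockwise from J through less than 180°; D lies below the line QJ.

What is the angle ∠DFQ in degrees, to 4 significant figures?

91.45°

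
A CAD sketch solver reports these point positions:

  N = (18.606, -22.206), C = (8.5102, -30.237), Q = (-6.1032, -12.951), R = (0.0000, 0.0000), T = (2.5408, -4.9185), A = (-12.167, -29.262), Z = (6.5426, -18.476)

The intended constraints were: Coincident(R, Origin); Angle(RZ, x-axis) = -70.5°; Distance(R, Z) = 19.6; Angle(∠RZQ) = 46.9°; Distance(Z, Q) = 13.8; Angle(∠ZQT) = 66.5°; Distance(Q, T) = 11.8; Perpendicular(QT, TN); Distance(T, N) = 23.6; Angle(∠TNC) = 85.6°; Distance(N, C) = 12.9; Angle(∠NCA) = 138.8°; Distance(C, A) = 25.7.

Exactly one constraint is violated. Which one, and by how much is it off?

Distance(C, A) = 25.7 — off by 5.00.

R = (0.00, 0.00) ✓; RZ at -70.50° ✓; |RZ| = 19.60 ✓; ∠RZQ = 46.90° ✓; |ZQ| = 13.80 ✓; ∠ZQT = 66.50° ✓; |QT| = 11.80 ✓; ∠(QT, TN) = 90.00° ✓; |TN| = 23.60 ✓; ∠TNC = 85.60° ✓; |NC| = 12.90 ✓; ∠NCA = 138.8° ✓; |CA| = 20.70 ✗.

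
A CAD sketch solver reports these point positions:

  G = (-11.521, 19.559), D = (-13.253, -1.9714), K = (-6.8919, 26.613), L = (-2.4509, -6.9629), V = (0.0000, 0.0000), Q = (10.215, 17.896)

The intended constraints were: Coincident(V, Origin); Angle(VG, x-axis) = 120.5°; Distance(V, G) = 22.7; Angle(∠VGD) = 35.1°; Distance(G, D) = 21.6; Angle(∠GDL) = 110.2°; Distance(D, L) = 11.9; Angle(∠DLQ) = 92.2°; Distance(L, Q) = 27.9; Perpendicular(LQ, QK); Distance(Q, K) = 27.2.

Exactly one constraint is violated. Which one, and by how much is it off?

Distance(Q, K) = 27.2 — off by 8.00.

V = (0.00, 0.00) ✓; VG at 120.5° ✓; |VG| = 22.70 ✓; ∠VGD = 35.10° ✓; |GD| = 21.60 ✓; ∠GDL = 110.2° ✓; |DL| = 11.90 ✓; ∠DLQ = 92.20° ✓; |LQ| = 27.90 ✓; ∠(LQ, QK) = 90.00° ✓; |QK| = 19.20 ✗.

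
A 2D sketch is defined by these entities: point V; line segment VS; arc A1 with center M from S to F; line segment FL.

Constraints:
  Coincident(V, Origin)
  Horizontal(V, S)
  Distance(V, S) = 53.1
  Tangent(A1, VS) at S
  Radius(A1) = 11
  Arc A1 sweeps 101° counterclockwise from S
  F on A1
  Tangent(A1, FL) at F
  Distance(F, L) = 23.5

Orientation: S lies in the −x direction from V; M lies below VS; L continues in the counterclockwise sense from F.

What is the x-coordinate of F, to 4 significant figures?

-63.90

Since A1 is tangent to VS there, MS ⟂ VS, so M = S + (0, -11) = (-53.10, -11.00). On A1, S sits at bearing 90° from M; a 101° counterclockwise sweep puts F at bearing 191°, so F = M + 11.0·(cos 191°, sin 191°) = (-63.90, -13.10). So F.x = -63.90.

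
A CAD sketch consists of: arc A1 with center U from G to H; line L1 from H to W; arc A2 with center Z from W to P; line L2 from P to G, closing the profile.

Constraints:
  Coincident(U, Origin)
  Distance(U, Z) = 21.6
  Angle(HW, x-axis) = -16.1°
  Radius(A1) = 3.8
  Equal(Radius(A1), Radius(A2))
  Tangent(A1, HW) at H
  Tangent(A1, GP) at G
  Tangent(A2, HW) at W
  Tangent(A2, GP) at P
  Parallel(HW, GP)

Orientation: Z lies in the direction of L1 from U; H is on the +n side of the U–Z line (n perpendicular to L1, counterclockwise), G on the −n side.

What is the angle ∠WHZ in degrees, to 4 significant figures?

9.978°

The slot axis is L1's direction at -16.1°, so u = (cos -16.1°, sin -16.1°) = (0.9608, -0.2773) and n = (−sin -16.1°, cos -16.1°) = (0.2773, 0.9608). U is at the origin and Z lies 21.6 along u from U, so Z = 21.6·u = (20.75, -5.990). Tangency of A1 to both parallel lines with radius 3.8 puts H and G at U ± 3.8·n: H = (1.054, 3.651), G = (-1.054, -3.651). Equal radii place W and P the same way about Z: W = Z + 3.8·n = (21.81, -2.339), P = Z − 3.8·n = (19.70, -9.641). Then cos ∠WHZ = HW·HZ / (|HW||HZ|), giving 9.978°.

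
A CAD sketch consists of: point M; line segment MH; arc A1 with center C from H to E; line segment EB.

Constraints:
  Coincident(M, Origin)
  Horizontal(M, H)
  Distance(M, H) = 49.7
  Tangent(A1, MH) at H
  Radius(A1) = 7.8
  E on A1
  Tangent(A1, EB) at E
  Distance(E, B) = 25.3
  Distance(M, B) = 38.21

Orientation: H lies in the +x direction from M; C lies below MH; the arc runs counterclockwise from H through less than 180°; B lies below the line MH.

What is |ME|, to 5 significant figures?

43.335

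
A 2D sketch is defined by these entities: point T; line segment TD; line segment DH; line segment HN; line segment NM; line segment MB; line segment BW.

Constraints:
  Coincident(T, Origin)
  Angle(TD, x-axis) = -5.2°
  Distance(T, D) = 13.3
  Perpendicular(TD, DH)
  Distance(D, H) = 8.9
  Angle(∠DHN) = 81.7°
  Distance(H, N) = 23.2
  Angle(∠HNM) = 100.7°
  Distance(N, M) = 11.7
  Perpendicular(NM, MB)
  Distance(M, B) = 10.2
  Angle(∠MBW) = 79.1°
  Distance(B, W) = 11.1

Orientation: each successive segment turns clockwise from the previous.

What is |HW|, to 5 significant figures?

15.558

T is at the origin; TD runs at -5.2° with length 13.3, so D = (13.245, -1.2054). TD ⟂ DH, so DH runs at -95.200°; with |DH| = 8.9, H = (12.439, -10.069). ∠DHN = 81.7° gives HN at 166.50° from the x-axis; with |HN| = 23.2, N = (-10.120, -4.6529). ∠HNM = 100.7° gives NM at 87.200° from the x-axis; with |NM| = 11.7, M = (-9.5488, 7.0332). NM ⟂ MB, so MB runs at -2.8000°; with |MB| = 10.2, B = (0.63902, 6.5349). ∠MBW = 79.1° gives BW at -103.70° from the x-axis; with |BW| = 11.1, W = (-1.9899, -4.2493). Then |HW| = |W − H| = 15.558.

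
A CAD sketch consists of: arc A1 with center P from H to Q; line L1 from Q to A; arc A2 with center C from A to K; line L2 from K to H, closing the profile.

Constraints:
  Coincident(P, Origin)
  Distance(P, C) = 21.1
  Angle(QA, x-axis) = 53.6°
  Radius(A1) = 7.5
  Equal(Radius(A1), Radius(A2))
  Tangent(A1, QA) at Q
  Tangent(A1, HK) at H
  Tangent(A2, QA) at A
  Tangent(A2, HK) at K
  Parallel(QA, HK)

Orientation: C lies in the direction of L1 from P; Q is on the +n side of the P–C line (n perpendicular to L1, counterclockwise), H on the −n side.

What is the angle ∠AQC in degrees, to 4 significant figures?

19.57°

The slot axis is L1's direction at 53.6°, so u = (cos 53.6°, sin 53.6°) = (0.5934, 0.8049) and n = (−sin 53.6°, cos 53.6°) = (-0.8049, 0.5934). P is at the origin and C lies 21.1 along u from P, so C = 21.1·u = (12.52, 16.98). Tangency of A1 to both parallel lines with radius 7.5 puts Q and H at P ± 7.5·n: Q = (-6.037, 4.451), H = (6.037, -4.451). Equal radii place A and K the same way about C: A = C + 7.5·n = (6.484, 21.43), K = C − 7.5·n = (18.56, 12.53). Then cos ∠AQC = QA·QC / (|QA||QC|), giving 19.57°.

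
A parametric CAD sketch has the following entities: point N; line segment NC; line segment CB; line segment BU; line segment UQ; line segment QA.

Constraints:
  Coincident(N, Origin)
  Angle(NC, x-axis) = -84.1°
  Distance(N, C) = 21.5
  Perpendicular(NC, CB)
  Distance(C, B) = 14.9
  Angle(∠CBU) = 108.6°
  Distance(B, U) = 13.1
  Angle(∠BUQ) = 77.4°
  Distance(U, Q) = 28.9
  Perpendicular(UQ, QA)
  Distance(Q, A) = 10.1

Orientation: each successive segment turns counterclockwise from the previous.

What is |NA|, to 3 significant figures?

19.3

N is at the origin; NC runs at -84.1° with length 21.5, so C = (2.21, -21.4). NC ⟂ CB, so CB runs at 5.90°; with |CB| = 14.9, B = (17.0, -19.9). ∠CBU = 108.6° gives BU at 77.3° from the x-axis; with |BU| = 13.1, U = (19.9, -7.07). ∠BUQ = 77.4° gives UQ at 180° from the x-axis; with |UQ| = 28.9, Q = (-8.99, -7.02). The perpendicularity gives QA at right angles to UQ, so QA runs at -90.1°; with |QA| = 10.1, A = (-9.01, -17.1). Then |NA| = |A − N| = 19.3.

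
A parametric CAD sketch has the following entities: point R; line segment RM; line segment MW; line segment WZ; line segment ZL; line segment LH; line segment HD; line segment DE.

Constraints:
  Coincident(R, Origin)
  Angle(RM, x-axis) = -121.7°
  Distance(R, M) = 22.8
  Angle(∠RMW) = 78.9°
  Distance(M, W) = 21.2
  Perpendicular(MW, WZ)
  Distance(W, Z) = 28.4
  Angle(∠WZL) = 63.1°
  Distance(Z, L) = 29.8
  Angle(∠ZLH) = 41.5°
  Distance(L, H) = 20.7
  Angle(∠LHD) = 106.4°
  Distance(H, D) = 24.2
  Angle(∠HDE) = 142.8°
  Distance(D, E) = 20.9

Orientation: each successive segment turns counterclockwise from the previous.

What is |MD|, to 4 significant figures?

40.77

R is at the origin; RM runs at -121.7° with length 22.8, so M = (-11.98, -19.40). ∠RMW = 78.9° gives MW at -20.60° from the x-axis; with |MW| = 21.2, W = (7.864, -26.86). The perpendicularity gives WZ at right angles to MW, so WZ runs at 69.40°; with |WZ| = 28.4, Z = (17.86, -0.2734). ∠WZL = 63.1° gives ZL at -173.7° from the x-axis; with |ZL| = 29.8, L = (-11.76, -3.544). ∠ZLH = 41.5° gives LH at -35.20° from the x-axis; with |LH| = 20.7, H = (5.151, -15.48). ∠LHD = 106.4° gives HD at 38.40° from the x-axis; with |HD| = 24.2, D = (24.12, -0.4439). Then |MD| = |D − M| = 40.77.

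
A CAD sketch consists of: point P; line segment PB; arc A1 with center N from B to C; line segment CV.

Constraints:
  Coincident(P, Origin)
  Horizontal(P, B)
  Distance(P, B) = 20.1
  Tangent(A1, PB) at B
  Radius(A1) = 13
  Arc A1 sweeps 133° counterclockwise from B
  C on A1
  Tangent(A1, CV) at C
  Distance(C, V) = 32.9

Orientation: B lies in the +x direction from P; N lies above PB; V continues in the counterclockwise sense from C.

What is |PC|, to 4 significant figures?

36.81

P is at the origin; PB is horizontal with |PB| = 20.1 and B on the +x side, so B = (20.10, 0.000). A1 meets PB tangentially, so NB is at right angles to PB, so N = B + (0, 13) = (20.10, 13.00). On A1, B sits at bearing -90° from N; a 133° counterclockwise sweep puts C at bearing 43°, so C = N + 13.0·(cos 43°, sin 43°) = (29.61, 21.87). Then |PC| = |C − P| = 36.81.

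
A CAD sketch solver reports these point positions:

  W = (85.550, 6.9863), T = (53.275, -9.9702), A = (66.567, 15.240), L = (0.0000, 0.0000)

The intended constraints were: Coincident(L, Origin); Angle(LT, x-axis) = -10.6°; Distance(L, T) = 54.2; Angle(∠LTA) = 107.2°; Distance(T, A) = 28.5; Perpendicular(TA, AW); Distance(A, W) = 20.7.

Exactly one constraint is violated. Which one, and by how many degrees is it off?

Perpendicular(TA, AW) — off by 4.30°.

L = (0.00, 0.00) ✓; LT at -10.60° ✓; |LT| = 54.20 ✓; ∠LTA = 107.2° ✓; |TA| = 28.50 ✓; ∠(TA, AW) = 85.70° ✗; |AW| = 20.70 ✓.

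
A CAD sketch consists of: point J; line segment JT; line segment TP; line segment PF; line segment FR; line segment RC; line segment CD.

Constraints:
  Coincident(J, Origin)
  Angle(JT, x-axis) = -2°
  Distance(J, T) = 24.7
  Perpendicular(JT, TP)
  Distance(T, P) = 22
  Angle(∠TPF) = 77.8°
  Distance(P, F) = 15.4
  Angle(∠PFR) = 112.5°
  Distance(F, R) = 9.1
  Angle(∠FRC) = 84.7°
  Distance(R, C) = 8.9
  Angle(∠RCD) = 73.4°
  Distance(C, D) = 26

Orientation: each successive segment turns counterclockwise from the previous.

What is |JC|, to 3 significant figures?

19.1

J is at the origin; JT runs at -2.0° with length 24.7, so T = (24.7, -0.862). The perpendicularity gives TP at right angles to JT, so TP runs at 88.0°; with |TP| = 22.0, P = (25.5, 21.1). ∠TPF = 77.8° gives PF at -170° from the x-axis; with |PF| = 15.4, F = (10.3, 18.4). ∠PFR = 112.5° gives FR at -102° from the x-axis; with |FR| = 9.1, R = (8.36, 9.51). ∠FRC = 84.7° gives RC at -7.00° from the x-axis; with |RC| = 8.9, C = (17.2, 8.42). Then |JC| = |C − J| = 19.1.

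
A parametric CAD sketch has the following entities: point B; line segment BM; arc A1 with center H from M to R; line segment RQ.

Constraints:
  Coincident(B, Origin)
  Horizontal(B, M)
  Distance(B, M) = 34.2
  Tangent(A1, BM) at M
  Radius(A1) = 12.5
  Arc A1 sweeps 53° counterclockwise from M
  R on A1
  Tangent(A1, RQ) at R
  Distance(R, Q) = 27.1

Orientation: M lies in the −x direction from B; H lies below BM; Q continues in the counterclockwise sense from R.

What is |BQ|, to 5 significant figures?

66.090

B is at the origin; BM is horizontal with |BM| = 34.2 and M on the −x side, so M = (-34.200, 0.0000). The tangent condition forces HM to be normal to BM, so H = M + (0, -12.5) = (-34.200, -12.500). On A1, M sits at bearing 90° from H; a 53° counterclockwise sweep puts R at bearing 143°, so R = H + 12.5·(cos 143°, sin 143°) = (-44.183, -4.9773). Tangency of A1 to RQ means the radius HR is perpendicular to RQ, so RQ runs along (−sin 143°, cos 143°); with |RQ| = 27.1, Q = (-60.492, -26.620). Then |BQ| = |Q − B| = 66.090.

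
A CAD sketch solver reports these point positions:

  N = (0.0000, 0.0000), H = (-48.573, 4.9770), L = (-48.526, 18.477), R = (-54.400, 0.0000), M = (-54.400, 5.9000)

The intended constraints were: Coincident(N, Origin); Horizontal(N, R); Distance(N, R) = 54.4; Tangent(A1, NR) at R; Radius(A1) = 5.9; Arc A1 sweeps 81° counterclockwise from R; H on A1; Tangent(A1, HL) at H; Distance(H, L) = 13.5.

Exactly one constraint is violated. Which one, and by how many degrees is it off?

Tangent(A1, HL) at H — off by 8.80°.

N = (0.00, 0.00) ✓; N.y = 0.00, R.y = 0.00 ✓; |NR| = 54.40 ✓; ∠(MR, RN) = 90.00° ✓; |MR| = 5.900 ✓; bearing(M→H) − bearing(M→R) = 81.00° ✓; |MH| = 5.900 ✓; ∠(MH, HL) = 81.20° ✗; |HL| = 13.50 ✓.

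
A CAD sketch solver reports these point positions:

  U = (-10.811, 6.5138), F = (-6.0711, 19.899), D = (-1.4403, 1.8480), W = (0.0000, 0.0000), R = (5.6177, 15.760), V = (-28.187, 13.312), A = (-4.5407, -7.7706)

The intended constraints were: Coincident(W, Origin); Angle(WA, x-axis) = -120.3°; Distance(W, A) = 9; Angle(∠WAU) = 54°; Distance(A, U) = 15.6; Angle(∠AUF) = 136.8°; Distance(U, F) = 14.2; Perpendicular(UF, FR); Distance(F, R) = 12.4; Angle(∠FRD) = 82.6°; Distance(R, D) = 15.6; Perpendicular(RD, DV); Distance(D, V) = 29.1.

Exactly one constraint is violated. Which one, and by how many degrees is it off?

Perpendicular(RD, DV) — off by 3.70°.

W = (0.00, 0.00) ✓; WA at -120.3° ✓; |WA| = 9.000 ✓; ∠WAU = 54.00° ✓; |AU| = 15.60 ✓; ∠AUF = 136.8° ✓; |UF| = 14.20 ✓; ∠(UF, FR) = 90.00° ✓; |FR| = 12.40 ✓; ∠FRD = 82.60° ✓; |RD| = 15.60 ✓; ∠(RD, DV) = 86.30° ✗; |DV| = 29.10 ✓.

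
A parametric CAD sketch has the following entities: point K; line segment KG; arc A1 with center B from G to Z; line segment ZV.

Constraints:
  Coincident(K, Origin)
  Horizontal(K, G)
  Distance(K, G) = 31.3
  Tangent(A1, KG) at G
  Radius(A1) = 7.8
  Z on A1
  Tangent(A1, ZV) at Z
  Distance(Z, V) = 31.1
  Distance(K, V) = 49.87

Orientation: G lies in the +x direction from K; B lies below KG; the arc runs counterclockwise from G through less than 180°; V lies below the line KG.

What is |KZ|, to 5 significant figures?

25.458

Checks: |BZ| = 7.800 ✓; ∠(BZ, ZV) = 90.00° ✓; |ZV| = 31.10 ✓; |KV| = 49.87 ✓.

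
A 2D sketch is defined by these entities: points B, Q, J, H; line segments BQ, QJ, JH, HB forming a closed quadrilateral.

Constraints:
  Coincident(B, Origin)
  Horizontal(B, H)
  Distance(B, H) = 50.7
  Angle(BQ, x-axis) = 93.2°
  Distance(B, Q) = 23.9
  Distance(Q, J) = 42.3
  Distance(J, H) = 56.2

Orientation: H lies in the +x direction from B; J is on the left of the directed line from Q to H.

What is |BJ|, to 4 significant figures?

60.27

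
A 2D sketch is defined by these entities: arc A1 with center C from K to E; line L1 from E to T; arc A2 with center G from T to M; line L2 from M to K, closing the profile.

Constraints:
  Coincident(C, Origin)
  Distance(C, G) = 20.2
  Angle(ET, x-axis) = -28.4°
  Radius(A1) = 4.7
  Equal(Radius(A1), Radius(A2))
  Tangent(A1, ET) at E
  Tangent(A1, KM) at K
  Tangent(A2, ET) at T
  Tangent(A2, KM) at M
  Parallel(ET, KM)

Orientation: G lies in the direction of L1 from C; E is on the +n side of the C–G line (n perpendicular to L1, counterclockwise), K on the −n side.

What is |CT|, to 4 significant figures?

20.74

The slot axis is L1's direction at -28.4°, so u = (cos -28.4°, sin -28.4°) = (0.8796, -0.4756) and n = (−sin -28.4°, cos -28.4°) = (0.4756, 0.8796). C is at the origin and G lies 20.2 along u from C, so G = 20.2·u = (17.77, -9.608). Tangency of A1 to both parallel lines with radius 4.7 puts E and K at C ± 4.7·n: E = (2.235, 4.134), K = (-2.235, -4.134). Equal radii place T and M the same way about G: T = G + 4.7·n = (20.00, -5.473), M = G − 4.7·n = (15.53, -13.74). Then |CT| = |T − C| = 20.74.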